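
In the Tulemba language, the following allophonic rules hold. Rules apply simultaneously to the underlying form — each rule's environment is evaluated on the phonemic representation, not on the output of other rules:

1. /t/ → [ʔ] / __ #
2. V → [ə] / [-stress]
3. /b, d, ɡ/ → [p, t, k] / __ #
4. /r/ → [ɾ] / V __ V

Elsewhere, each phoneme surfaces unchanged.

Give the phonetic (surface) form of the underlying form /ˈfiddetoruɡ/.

[ˈfiddətəɾək]

/i/ (between /f/ and /d/): rule 2 targets it, but not in an unstressed syllable → unchanged [i].
/d/ — between /i/ and /d/; rule 3 does not apply here → [d].
/d/ (between /d/ and /e/): rule 3 targets it, but not word-finally → unchanged [d].
/e/ meets the environment for rule 2 (in an unstressed syllable) → [ə].
/t/ (between /e/ and /o/) fails the environment for rule 1, so it stays [t].
Rule 2 applies to /o/ (between /t/ and /r/: in an unstressed syllable) → [ə].
/r/ — between /o/ and /u/, between two vowels — surfaces as [ɾ] (rule 4).
/u/ — between /r/ and /ɡ/, in an unstressed syllable — surfaces as [ə] (rule 2).
Rule 3 applies to /ɡ/ (word-final: word-finally) → [k].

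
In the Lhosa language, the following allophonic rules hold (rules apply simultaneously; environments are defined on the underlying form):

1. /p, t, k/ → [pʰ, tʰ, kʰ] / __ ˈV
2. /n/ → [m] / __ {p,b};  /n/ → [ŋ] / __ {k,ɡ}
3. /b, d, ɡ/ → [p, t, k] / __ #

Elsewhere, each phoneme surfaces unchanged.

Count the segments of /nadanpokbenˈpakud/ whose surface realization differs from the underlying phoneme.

4

Segments that undergo a rule: /n/ → [m] (rule 2); /n/ → [m] (rule 2); /p/ → [pʰ] (rule 1); /d/ → [t] (rule 3).
All other segments surface unchanged.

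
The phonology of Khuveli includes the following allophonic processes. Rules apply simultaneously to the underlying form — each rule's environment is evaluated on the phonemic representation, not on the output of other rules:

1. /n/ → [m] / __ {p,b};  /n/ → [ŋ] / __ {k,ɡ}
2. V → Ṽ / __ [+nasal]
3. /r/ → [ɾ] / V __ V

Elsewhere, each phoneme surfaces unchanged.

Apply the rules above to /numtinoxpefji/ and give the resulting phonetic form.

[nũmtĩnoxpefji]

/n/ (word-initial): rule 1 targets it, but not before a labial or velar stop → unchanged [n].
/u/ (between /n/ and /m/) occurs before a nasal consonant → [ũ] by rule 2.
/m/ stays [m].
/t/ stays [t].
Rule 2 applies to /i/ (between /t/ and /n/: before a nasal consonant) → [ĩ].
/n/ (between /i/ and /o/): rule 1 targets it, but not before a labial or velar stop → unchanged [n].
/o/ (between /n/ and /x/) fails the environment for rule 2, so it stays [o].
/x/ stays [x].
/p/ stays [p].
/e/ (between /p/ and /f/): rule 2 targets it, but not before a nasal consonant → unchanged [e].
/f/ (between /e/ and /j/) is unaffected → [f].
/j/ stays [j].
/i/ (word-final): rule 2 targets it, but not before a nasal consonant → unchanged [i].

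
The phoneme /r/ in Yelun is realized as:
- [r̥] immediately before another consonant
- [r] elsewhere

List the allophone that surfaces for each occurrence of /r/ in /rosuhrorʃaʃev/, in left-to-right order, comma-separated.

[r], [r], [r̥]

Occurrence 1 (position 1): no conditioning environment matches → elsewhere allophone [r].
Occurrence 2 (position 6): no conditioning environment matches → elsewhere allophone [r].
Occurrence 3 (position 8): immediately before another consonant → [r̥].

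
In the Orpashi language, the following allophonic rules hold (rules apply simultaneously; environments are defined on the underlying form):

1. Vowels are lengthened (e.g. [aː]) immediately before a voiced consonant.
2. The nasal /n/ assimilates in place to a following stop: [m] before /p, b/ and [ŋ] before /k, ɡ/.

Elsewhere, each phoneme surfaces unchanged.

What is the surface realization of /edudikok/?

Rule 1 applies to /e/ (word-initial: before a voiced consonant) → [eː].
/d/ (between /e/ and /u/): no rule targets it → [d].
/u/ — between /d/ and /d/, before a voiced consonant — surfaces as [uː] (rule 1).
/d/ (between /u/ and /i/) is unaffected → [d].
/i/ (between /d/ and /k/): rule 1 targets it, but not before a voiced consonant → unchanged [i].
/k/ — not in any rule's target class → [k].
/o/ (between /k/ and /k/) fails the environment for rule 1, so it stays [o].
/k/ (word-final) is unaffected → [k].

[eːduːdikok]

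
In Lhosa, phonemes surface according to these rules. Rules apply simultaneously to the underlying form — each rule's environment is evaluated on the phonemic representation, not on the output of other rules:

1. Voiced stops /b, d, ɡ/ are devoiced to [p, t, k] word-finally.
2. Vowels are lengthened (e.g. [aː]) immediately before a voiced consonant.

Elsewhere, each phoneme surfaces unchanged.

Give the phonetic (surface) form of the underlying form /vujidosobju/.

[vuːjiːdosoːbju]

/v/ stays [v].
Rule 2 applies to /u/ (between /v/ and /j/: before a voiced consonant) → [uː].
/j/ — not in any rule's target class → [j].
Rule 2 applies to /i/ (between /j/ and /d/: before a voiced consonant) → [iː].
/d/ — between /i/ and /o/; rule 1 does not apply here → [d].
/o/ (between /d/ and /s/) fails the environment for rule 2, so it stays [o].
/s/ stays [s].
/o/ meets the environment for rule 2 (before a voiced consonant) → [oː].
/b/ (between /o/ and /j/) is in the target of rule 1 but the environment (word-finally) is not met → [b].
/j/ (between /b/ and /u/) is unaffected → [j].
/u/ (word-final): rule 2 targets it, but not before a voiced consonant → unchanged [u].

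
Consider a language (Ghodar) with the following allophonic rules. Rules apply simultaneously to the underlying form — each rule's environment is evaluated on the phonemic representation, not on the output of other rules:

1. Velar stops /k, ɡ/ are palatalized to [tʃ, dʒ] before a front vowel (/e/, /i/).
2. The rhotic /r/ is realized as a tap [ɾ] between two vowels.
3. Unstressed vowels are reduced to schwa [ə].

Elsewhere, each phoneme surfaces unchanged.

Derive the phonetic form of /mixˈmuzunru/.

[məxˈmuzənrə]

/m/ (word-initial) is unaffected → [m].
/i/ — between /m/ and /x/, in an unstressed syllable — surfaces as [ə] (rule 3).
/x/ (between /i/ and /m/) is unaffected → [x].
/m/ stays [m].
/u/ — between /m/ and /z/; rule 3 does not apply here → [u].
/z/ (between /u/ and /u/) is unaffected → [z].
/u/ (between /z/ and /n/) occurs in an unstressed syllable → [ə] by rule 3.
/n/ (between /u/ and /r/): no rule targets it → [n].
/r/ (between /n/ and /u/): rule 2 targets it, but not between two vowels → unchanged [r].
Rule 3 applies to /u/ (word-final: in an unstressed syllable) → [ə].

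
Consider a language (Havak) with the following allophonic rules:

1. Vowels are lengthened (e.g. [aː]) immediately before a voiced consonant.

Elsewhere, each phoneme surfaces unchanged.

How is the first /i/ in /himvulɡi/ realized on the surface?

/i/ (between /h/ and /m/) occurs before a voiced consonant → [iː] by rule 1.

[iː]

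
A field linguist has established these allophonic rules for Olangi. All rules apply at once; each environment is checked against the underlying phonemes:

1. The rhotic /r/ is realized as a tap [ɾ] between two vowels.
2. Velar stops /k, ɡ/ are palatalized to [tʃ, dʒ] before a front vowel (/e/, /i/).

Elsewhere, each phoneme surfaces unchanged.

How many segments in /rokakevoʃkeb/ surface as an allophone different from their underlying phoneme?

Segments that undergo a rule: /k/ → [tʃ] (rule 2); /k/ → [tʃ] (rule 2).
All other segments surface unchanged.

2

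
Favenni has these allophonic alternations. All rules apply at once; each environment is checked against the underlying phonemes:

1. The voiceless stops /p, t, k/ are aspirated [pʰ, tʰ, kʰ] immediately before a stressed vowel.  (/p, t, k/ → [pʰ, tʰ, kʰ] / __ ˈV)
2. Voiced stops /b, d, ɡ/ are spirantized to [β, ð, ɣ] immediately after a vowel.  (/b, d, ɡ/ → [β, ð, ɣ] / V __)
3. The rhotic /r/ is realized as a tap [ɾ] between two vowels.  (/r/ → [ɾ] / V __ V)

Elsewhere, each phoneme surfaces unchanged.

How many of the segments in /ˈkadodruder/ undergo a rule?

4

Segments that undergo a rule: /k/ → [kʰ] (rule 1); /d/ → [ð] (rule 2); /d/ → [ð] (rule 2); /d/ → [ð] (rule 2).
All other segments surface unchanged.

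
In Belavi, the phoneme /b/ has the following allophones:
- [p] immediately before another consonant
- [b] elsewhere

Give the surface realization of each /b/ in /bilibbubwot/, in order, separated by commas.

Occurrence 1 (position 1): no conditioning environment matches → elsewhere allophone [b].
Occurrence 2 (position 5): immediately before another consonant → [p].
Occurrence 3 (position 6): no conditioning environment matches → elsewhere allophone [b].
Occurrence 4 (position 8): immediately before another consonant → [p].

[b], [p], [b], [p]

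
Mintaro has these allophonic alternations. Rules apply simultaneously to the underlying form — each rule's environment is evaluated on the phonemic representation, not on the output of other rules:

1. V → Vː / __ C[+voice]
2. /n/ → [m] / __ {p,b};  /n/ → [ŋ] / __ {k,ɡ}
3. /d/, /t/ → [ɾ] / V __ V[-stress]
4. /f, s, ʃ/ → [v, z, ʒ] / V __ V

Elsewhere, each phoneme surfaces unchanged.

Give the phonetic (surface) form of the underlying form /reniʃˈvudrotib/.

/r/ — not in any rule's target class → [r].
/e/ (between /r/ and /n/): before a voiced consonant, so rule 1 applies → [eː].
/n/ (between /e/ and /i/) is in the target of rule 2 but the environment (before a labial or velar stop) is not met → [n].
/i/ — between /n/ and /ʃ/; rule 1 does not apply here → [i].
/ʃ/ (between /i/ and /v/) fails the environment for rule 4, so it stays [ʃ].
/v/ — not in any rule's target class → [v].
/u/ (between /v/ and /d/): before a voiced consonant, so rule 1 applies → [uː].
/d/ (between /u/ and /r/) is in the target of rule 3 but the environment (between a vowel and a following unstressed vowel) is not met → [d].
/r/ stays [r].
/o/ (between /r/ and /t/): rule 1 targets it, but not before a voiced consonant → unchanged [o].
/t/ (between /o/ and /i/) occurs between a vowel and a following unstressed vowel → [ɾ] by rule 3.
/i/ — between /t/ and /b/, before a voiced consonant — surfaces as [iː] (rule 1).
/b/ (word-final) is unaffected → [b].

[reːniʃˈvuːdroɾiːb]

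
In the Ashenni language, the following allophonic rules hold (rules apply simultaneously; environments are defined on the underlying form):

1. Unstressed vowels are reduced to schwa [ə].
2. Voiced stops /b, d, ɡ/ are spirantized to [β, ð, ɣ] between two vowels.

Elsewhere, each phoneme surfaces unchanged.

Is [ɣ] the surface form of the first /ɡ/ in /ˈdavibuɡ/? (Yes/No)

/ɡ/ — word-final; rule 2 does not apply here → [ɡ].
The actual realization is [ɡ], not [ɣ].

No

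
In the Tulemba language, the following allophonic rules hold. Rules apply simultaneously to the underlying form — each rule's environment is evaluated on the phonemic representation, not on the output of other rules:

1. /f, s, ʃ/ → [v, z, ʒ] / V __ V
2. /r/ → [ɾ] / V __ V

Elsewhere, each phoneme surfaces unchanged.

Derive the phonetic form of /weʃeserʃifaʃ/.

Rule 1 applies to /ʃ/ (between /e/ and /e/: between two vowels) → [ʒ].
Rule 1 applies to /s/ (between /e/ and /e/: between two vowels) → [z].
/r/ (between /e/ and /ʃ/) fails the environment for rule 2, so it stays [r].
/ʃ/ (between /r/ and /i/): rule 1 targets it, but not between two vowels → unchanged [ʃ].
/f/ meets the environment for rule 1 (between two vowels) → [v].
/ʃ/ (word-final) is in the target of rule 1 but the environment (between two vowels) is not met → [ʃ].

[weʒezerʃivaʃ]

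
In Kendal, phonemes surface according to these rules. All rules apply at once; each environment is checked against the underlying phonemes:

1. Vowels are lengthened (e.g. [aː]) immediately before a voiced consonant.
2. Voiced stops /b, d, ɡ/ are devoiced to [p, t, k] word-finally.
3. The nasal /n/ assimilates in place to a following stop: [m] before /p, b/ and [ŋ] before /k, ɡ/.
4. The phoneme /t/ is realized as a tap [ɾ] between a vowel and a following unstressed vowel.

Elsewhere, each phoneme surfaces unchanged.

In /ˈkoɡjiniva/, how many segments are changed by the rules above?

3

Segments that undergo a rule: /o/ → [oː] (rule 1); /i/ → [iː] (rule 1); /i/ → [iː] (rule 1).
All other segments surface unchanged.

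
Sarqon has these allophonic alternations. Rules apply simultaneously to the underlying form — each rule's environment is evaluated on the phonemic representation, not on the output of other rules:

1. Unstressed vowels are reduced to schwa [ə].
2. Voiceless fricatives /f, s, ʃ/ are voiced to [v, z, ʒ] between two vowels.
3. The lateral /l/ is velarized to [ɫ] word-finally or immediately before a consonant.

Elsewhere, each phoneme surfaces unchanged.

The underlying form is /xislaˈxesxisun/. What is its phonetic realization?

[xəsləˈxesxəzən]

/x/ — not in any rule's target class → [x].
/i/ — between /x/ and /s/, in an unstressed syllable — surfaces as [ə] (rule 1).
/s/ (between /i/ and /l/): rule 2 targets it, but not between two vowels → unchanged [s].
/l/ (between /s/ and /a/) fails the environment for rule 3, so it stays [l].
/a/ — between /l/ and /x/, in an unstressed syllable — surfaces as [ə] (rule 1).
/x/ (between /a/ and /e/): no rule targets it → [x].
/e/ (between /x/ and /s/) is in the target of rule 1 but the environment (in an unstressed syllable) is not met → [e].
/s/ (between /e/ and /x/): rule 2 targets it, but not between two vowels → unchanged [s].
/x/ stays [x].
/i/ meets the environment for rule 1 (in an unstressed syllable) → [ə].
/s/ — between /i/ and /u/, between two vowels — surfaces as [z] (rule 2).
/u/ (between /s/ and /n/): in an unstressed syllable, so rule 1 applies → [ə].
/n/ stays [n].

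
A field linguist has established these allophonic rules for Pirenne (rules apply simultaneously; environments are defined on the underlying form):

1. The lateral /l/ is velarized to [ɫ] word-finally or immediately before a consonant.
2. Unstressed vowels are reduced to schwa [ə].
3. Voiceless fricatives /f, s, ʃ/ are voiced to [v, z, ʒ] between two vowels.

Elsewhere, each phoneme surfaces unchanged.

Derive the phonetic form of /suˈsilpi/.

/s/ — word-initial; rule 3 does not apply here → [s].
/u/ (between /s/ and /s/) occurs in an unstressed syllable → [ə] by rule 2.
Rule 3 applies to /s/ (between /u/ and /i/: between two vowels) → [z].
/i/ (between /s/ and /l/) is in the target of rule 2 but the environment (in an unstressed syllable) is not met → [i].
/l/ (between /i/ and /p/) occurs word-finally or immediately before a consonant → [ɫ] by rule 1.
/p/ stays [p].
Rule 2 applies to /i/ (word-final: in an unstressed syllable) → [ə].

[səˈziɫpə]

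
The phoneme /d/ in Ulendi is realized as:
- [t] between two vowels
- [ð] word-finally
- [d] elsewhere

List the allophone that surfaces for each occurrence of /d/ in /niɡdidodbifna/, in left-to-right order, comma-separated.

[d], [t], [d]

Occurrence 1 (position 4): no conditioning environment matches → elsewhere allophone [d].
Occurrence 2 (position 6): between two vowels → [t].
Occurrence 3 (position 8): no conditioning environment matches → elsewhere allophone [d].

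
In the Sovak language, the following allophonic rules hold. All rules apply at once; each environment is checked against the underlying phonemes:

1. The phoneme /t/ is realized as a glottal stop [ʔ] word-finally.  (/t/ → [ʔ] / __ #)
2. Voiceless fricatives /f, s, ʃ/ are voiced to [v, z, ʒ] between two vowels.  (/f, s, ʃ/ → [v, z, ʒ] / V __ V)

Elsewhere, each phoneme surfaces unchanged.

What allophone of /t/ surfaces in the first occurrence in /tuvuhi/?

[t]

/t/ — word-initial; rule 1 does not apply here → [t].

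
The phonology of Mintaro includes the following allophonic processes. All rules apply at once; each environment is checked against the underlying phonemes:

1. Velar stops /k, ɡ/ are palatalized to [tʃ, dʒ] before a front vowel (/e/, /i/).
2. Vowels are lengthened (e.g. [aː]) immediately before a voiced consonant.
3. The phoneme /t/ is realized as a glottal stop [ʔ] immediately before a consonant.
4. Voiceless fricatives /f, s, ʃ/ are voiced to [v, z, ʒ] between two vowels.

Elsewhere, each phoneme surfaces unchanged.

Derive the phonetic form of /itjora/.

/i/ — word-initial; rule 2 does not apply here → [i].
/t/ (between /i/ and /j/) occurs immediately before a consonant → [ʔ] by rule 3.
/j/ stays [j].
/o/ meets the environment for rule 2 (before a voiced consonant) → [oː].
/r/ (between /o/ and /a/): no rule targets it → [r].
/a/ (word-final) fails the environment for rule 2, so it stays [a].

[iʔjoːra]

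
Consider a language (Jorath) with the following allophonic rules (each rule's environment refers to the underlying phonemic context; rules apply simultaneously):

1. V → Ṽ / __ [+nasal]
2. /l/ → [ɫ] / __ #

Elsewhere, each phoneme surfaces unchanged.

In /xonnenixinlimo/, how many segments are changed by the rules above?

4

Segments that undergo a rule: /o/ → [õ] (rule 1); /e/ → [ẽ] (rule 1); /i/ → [ĩ] (rule 1); /i/ → [ĩ] (rule 1).
All other segments surface unchanged.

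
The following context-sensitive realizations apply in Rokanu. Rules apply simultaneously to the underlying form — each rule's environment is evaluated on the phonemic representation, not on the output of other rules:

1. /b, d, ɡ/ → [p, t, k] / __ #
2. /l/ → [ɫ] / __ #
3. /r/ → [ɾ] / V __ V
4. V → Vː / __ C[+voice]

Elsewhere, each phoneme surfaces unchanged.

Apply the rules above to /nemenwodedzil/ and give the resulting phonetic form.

[neːmeːnwoːdeːdziːɫ]

/e/ meets the environment for rule 4 (before a voiced consonant) → [eː].
/e/ (between /m/ and /n/) occurs before a voiced consonant → [eː] by rule 4.
/o/ — between /w/ and /d/, before a voiced consonant — surfaces as [oː] (rule 4).
/d/ (between /o/ and /e/) is in the target of rule 1 but the environment (word-finally) is not met → [d].
/e/ (between /d/ and /d/): before a voiced consonant, so rule 4 applies → [eː].
/d/ (between /e/ and /z/) is in the target of rule 1 but the environment (word-finally) is not met → [d].
/i/ (between /z/ and /l/): before a voiced consonant, so rule 4 applies → [iː].
/l/ (word-final): word-finally, so rule 2 applies → [ɫ].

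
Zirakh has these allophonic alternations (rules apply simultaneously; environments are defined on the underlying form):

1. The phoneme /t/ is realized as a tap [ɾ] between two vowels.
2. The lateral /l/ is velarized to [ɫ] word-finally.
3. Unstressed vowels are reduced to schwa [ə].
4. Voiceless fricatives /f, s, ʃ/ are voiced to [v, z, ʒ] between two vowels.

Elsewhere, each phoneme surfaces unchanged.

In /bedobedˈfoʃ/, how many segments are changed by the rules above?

Segments that undergo a rule: /e/ → [ə] (rule 3); /o/ → [ə] (rule 3); /e/ → [ə] (rule 3).
All other segments surface unchanged.

3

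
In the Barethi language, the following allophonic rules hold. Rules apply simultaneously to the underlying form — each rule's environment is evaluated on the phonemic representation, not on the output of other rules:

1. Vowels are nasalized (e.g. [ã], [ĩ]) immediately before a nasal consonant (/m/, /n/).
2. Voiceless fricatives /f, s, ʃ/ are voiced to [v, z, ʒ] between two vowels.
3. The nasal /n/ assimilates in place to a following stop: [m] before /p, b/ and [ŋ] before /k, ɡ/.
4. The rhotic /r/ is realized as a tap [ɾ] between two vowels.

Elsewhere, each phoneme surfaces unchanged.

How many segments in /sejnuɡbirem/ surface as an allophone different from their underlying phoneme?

2

Segments that undergo a rule: /r/ → [ɾ] (rule 4); /e/ → [ẽ] (rule 1).
All other segments surface unchanged.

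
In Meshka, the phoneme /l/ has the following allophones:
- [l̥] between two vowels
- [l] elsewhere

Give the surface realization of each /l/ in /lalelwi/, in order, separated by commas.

[l], [l̥], [l]

Occurrence 1 (position 1): no conditioning environment matches → elsewhere allophone [l].
Occurrence 2 (position 3): between two vowels → [l̥].
Occurrence 3 (position 5): no conditioning environment matches → elsewhere allophone [l].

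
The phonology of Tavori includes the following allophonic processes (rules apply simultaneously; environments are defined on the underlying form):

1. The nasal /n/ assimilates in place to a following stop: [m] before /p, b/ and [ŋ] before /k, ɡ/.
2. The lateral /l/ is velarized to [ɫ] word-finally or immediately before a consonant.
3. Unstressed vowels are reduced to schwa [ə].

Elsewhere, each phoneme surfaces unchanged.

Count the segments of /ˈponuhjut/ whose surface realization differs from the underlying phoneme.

Segments that undergo a rule: /u/ → [ə] (rule 3); /u/ → [ə] (rule 3).
All other segments surface unchanged.

2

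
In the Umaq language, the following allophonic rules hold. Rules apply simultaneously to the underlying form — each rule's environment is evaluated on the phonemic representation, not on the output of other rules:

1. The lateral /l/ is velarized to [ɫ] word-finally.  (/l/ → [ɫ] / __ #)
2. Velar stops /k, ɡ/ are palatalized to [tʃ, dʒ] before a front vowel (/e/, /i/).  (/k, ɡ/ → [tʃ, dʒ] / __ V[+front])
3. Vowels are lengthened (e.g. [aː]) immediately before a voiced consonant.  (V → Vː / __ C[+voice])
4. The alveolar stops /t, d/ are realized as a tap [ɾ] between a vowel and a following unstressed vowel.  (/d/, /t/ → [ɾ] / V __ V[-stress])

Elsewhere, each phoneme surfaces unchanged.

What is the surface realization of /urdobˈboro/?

/u/ (word-initial): before a voiced consonant, so rule 3 applies → [uː].
/d/ — between /r/ and /o/; rule 4 does not apply here → [d].
/o/ (between /d/ and /b/): before a voiced consonant, so rule 3 applies → [oː].
Rule 3 applies to /o/ (between /b/ and /r/: before a voiced consonant) → [oː].
/o/ (word-final) is in the target of rule 3 but the environment (before a voiced consonant) is not met → [o].

[uːrdoːbˈboːro]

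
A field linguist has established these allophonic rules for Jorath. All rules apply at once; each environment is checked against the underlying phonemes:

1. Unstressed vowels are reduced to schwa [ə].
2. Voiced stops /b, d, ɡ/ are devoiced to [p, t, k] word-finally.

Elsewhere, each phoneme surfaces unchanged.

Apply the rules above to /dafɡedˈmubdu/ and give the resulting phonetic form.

[dəfɡədˈmubdə]

/d/ (word-initial) is in the target of rule 2 but the environment (word-finally) is not met → [d].
Rule 1 applies to /a/ (between /d/ and /f/: in an unstressed syllable) → [ə].
/f/ stays [f].
/ɡ/ (between /f/ and /e/) is in the target of rule 2 but the environment (word-finally) is not met → [ɡ].
/e/ (between /ɡ/ and /d/): in an unstressed syllable, so rule 1 applies → [ə].
/d/ (between /e/ and /m/) is in the target of rule 2 but the environment (word-finally) is not met → [d].
/m/ (between /d/ and /u/) is unaffected → [m].
/u/ — between /m/ and /b/; rule 1 does not apply here → [u].
/b/ (between /u/ and /d/) is in the target of rule 2 but the environment (word-finally) is not met → [b].
/d/ (between /b/ and /u/) is in the target of rule 2 but the environment (word-finally) is not met → [d].
/u/ (word-final): in an unstressed syllable, so rule 1 applies → [ə].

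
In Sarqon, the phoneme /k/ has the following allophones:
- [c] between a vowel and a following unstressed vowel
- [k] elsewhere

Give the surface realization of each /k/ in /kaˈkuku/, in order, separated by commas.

[k], [k], [c]

Occurrence 1 (position 1): no conditioning environment matches → elsewhere allophone [k].
Occurrence 2 (position 3): no conditioning environment matches → elsewhere allophone [k].
Occurrence 3 (position 5): between a vowel and a following unstressed vowel → [c].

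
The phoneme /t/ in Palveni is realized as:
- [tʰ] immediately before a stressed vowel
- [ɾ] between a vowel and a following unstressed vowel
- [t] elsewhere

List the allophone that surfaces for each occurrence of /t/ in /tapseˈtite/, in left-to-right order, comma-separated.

Occurrence 1 (position 1): no conditioning environment matches → elsewhere allophone [t].
Occurrence 2 (position 6): immediately before a stressed vowel → [tʰ].
Occurrence 3 (position 8): between a vowel and an unstressed vowel → [ɾ].

[t], [tʰ], [ɾ]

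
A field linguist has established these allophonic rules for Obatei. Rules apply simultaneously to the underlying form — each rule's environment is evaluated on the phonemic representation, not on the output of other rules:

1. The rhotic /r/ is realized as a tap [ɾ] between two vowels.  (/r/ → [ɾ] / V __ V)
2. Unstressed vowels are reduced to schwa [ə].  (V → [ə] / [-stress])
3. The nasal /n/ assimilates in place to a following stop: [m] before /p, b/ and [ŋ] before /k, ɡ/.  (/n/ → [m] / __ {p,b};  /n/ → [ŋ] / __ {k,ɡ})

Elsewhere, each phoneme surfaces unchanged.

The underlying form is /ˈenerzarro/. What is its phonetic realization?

[ˈenərzərrə]

/e/ (word-initial) fails the environment for rule 2, so it stays [e].
/n/ (between /e/ and /e/) is in the target of rule 3 but the environment (before a labial or velar stop) is not met → [n].
/e/ — between /n/ and /r/, in an unstressed syllable — surfaces as [ə] (rule 2).
/r/ (between /e/ and /z/): rule 1 targets it, but not between two vowels → unchanged [r].
/z/ — not in any rule's target class → [z].
/a/ (between /z/ and /r/) occurs in an unstressed syllable → [ə] by rule 2.
/r/ — between /a/ and /r/; rule 1 does not apply here → [r].
/r/ (between /r/ and /o/) fails the environment for rule 1, so it stays [r].
/o/ — word-final, in an unstressed syllable — surfaces as [ə] (rule 2).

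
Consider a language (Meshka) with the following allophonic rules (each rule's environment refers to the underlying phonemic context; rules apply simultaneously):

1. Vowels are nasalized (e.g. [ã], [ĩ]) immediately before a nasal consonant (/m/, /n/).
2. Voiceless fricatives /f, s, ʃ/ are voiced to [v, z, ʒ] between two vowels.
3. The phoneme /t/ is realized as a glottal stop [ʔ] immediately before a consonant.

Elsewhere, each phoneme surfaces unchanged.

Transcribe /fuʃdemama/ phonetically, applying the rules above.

/f/ (word-initial): rule 2 targets it, but not between two vowels → unchanged [f].
/u/ (between /f/ and /ʃ/) is in the target of rule 1 but the environment (before a nasal consonant) is not met → [u].
/ʃ/ (between /u/ and /d/) fails the environment for rule 2, so it stays [ʃ].
/d/ stays [d].
/e/ (between /d/ and /m/): before a nasal consonant, so rule 1 applies → [ẽ].
/m/ stays [m].
/a/ (between /m/ and /m/): before a nasal consonant, so rule 1 applies → [ã].
/m/ (between /a/ and /a/): no rule targets it → [m].
/a/ — word-final; rule 1 does not apply here → [a].

[fuʃdẽmãma]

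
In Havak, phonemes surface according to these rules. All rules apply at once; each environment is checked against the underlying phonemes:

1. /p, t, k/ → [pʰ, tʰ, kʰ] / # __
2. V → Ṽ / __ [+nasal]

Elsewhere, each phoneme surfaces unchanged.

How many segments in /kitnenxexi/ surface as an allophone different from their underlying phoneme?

Segments that undergo a rule: /k/ → [kʰ] (rule 1); /e/ → [ẽ] (rule 2).
All other segments surface unchanged.

2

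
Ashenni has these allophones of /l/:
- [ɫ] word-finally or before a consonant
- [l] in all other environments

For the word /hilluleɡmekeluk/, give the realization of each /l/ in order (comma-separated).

[ɫ], [l], [l], [l]

Occurrence 1 (position 3): word-finally or before a consonant → [ɫ].
Occurrence 2 (position 4): no conditioning environment matches → elsewhere allophone [l].
Occurrence 3 (position 6): no conditioning environment matches → elsewhere allophone [l].
Occurrence 4 (position 13): no conditioning environment matches → elsewhere allophone [l].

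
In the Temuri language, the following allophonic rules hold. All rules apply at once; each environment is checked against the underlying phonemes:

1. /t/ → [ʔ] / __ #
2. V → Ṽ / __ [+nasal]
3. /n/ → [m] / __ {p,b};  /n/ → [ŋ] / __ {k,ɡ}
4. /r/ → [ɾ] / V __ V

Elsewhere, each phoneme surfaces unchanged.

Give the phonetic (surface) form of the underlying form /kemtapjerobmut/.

/k/ (word-initial): no rule targets it → [k].
/e/ meets the environment for rule 2 (before a nasal consonant) → [ẽ].
/m/ (between /e/ and /t/): no rule targets it → [m].
/t/ — between /m/ and /a/; rule 1 does not apply here → [t].
/a/ — between /t/ and /p/; rule 2 does not apply here → [a].
/p/ stays [p].
/j/ (between /p/ and /e/) is unaffected → [j].
/e/ (between /j/ and /r/) is in the target of rule 2 but the environment (before a nasal consonant) is not met → [e].
Rule 4 applies to /r/ (between /e/ and /o/: between two vowels) → [ɾ].
/o/ (between /r/ and /b/) fails the environment for rule 2, so it stays [o].
/b/ (between /o/ and /m/) is unaffected → [b].
/m/ (between /b/ and /u/) is unaffected → [m].
/u/ — between /m/ and /t/; rule 2 does not apply here → [u].
/t/ (word-final): word-finally, so rule 1 applies → [ʔ].

[kẽmtapjeɾobmuʔ]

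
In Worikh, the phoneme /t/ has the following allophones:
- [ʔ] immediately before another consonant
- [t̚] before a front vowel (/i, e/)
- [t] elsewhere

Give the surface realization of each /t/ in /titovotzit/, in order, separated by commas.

Occurrence 1 (position 1): before a front vowel (/i, e/) → [t̚].
Occurrence 2 (position 3): no conditioning environment matches → elsewhere allophone [t].
Occurrence 3 (position 7): immediately before another consonant → [ʔ].
Occurrence 4 (position 10): no conditioning environment matches → elsewhere allophone [t].

[t̚], [t], [ʔ], [t]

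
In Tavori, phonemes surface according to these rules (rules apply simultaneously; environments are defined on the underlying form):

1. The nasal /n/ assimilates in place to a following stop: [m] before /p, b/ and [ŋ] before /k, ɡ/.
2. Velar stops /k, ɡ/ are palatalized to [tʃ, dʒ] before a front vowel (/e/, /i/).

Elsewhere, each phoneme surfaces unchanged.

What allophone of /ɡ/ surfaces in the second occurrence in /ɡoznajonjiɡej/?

[dʒ]

/ɡ/ (between /i/ and /e/) occurs before a front vowel → [dʒ] by rule 2.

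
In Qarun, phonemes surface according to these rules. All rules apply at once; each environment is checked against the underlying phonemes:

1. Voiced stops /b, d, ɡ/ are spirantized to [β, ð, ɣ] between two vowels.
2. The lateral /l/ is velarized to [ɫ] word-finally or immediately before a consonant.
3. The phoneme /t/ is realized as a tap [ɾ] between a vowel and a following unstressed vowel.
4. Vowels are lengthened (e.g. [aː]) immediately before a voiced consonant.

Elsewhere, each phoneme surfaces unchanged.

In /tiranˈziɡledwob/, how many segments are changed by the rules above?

5

Segments that undergo a rule: /i/ → [iː] (rule 4); /a/ → [aː] (rule 4); /i/ → [iː] (rule 4); /e/ → [eː] (rule 4); /o/ → [oː] (rule 4).
All other segments surface unchanged.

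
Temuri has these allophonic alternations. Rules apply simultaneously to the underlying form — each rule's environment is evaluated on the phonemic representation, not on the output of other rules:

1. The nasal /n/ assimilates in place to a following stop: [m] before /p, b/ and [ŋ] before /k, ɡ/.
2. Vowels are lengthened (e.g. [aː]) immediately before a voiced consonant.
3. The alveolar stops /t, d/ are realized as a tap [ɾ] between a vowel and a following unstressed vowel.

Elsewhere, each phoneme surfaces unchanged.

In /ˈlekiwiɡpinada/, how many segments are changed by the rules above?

Segments that undergo a rule: /i/ → [iː] (rule 2); /i/ → [iː] (rule 2); /i/ → [iː] (rule 2); /a/ → [aː] (rule 2); /d/ → [ɾ] (rule 3).
All other segments surface unchanged.

5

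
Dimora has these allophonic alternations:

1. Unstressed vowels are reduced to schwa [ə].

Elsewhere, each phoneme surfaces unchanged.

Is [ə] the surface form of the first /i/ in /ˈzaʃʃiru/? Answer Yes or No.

Yes

/i/ (between /ʃ/ and /r/) occurs in an unstressed syllable → [ə] by rule 1.
The actual realization is [ə], which matches [ə].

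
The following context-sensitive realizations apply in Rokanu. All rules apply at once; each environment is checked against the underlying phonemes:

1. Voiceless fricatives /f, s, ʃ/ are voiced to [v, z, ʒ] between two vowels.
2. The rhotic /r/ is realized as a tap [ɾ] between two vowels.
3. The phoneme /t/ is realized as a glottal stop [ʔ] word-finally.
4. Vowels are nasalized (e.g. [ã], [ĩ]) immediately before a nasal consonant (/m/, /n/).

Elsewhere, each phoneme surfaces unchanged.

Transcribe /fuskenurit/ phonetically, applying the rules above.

/f/ (word-initial) fails the environment for rule 1, so it stays [f].
/u/ — between /f/ and /s/; rule 4 does not apply here → [u].
/s/ — between /u/ and /k/; rule 1 does not apply here → [s].
/k/ — not in any rule's target class → [k].
Rule 4 applies to /e/ (between /k/ and /n/: before a nasal consonant) → [ẽ].
/n/ — not in any rule's target class → [n].
/u/ — between /n/ and /r/; rule 4 does not apply here → [u].
/r/ (between /u/ and /i/) occurs between two vowels → [ɾ] by rule 2.
/i/ (between /r/ and /t/): rule 4 targets it, but not before a nasal consonant → unchanged [i].
/t/ (word-final) occurs word-finally → [ʔ] by rule 3.

[fuskẽnuɾiʔ]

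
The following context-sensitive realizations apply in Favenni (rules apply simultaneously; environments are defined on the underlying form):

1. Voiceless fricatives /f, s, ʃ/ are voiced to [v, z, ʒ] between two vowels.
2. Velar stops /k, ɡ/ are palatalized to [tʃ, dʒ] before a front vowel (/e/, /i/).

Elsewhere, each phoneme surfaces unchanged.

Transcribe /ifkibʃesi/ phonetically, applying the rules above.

[iftʃibʃezi]

/i/ — not in any rule's target class → [i].
/f/ (between /i/ and /k/): rule 1 targets it, but not between two vowels → unchanged [f].
Rule 2 applies to /k/ (between /f/ and /i/: before a front vowel) → [tʃ].
/i/ (between /k/ and /b/): no rule targets it → [i].
/b/ (between /i/ and /ʃ/): no rule targets it → [b].
/ʃ/ (between /b/ and /e/) fails the environment for rule 1, so it stays [ʃ].
/e/ stays [e].
/s/ (between /e/ and /i/) occurs between two vowels → [z] by rule 1.
/i/ — not in any rule's target class → [i].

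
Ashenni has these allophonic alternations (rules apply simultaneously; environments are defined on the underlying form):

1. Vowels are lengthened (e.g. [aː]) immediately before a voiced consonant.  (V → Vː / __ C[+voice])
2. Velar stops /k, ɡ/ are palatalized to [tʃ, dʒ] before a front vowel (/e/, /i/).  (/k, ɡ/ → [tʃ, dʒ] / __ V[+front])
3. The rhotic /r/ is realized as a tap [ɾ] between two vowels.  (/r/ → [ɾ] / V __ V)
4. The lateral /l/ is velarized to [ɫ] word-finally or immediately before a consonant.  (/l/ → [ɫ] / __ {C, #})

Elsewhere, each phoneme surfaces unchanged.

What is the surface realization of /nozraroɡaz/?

[noːzraːɾoːɡaːz]

/o/ (between /n/ and /z/): before a voiced consonant, so rule 1 applies → [oː].
/r/ — between /z/ and /a/; rule 3 does not apply here → [r].
/a/ (between /r/ and /r/) occurs before a voiced consonant → [aː] by rule 1.
/r/ (between /a/ and /o/): between two vowels, so rule 3 applies → [ɾ].
/o/ (between /r/ and /ɡ/): before a voiced consonant, so rule 1 applies → [oː].
/ɡ/ — between /o/ and /a/; rule 2 does not apply here → [ɡ].
/a/ meets the environment for rule 1 (before a voiced consonant) → [aː].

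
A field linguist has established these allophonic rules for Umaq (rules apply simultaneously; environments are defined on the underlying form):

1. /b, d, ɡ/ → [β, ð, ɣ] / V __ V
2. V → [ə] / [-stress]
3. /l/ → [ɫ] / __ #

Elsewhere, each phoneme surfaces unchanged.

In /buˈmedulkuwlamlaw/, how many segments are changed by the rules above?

Segments that undergo a rule: /u/ → [ə] (rule 2); /d/ → [ð] (rule 1); /u/ → [ə] (rule 2); /u/ → [ə] (rule 2); /a/ → [ə] (rule 2); /a/ → [ə] (rule 2).
All other segments surface unchanged.

6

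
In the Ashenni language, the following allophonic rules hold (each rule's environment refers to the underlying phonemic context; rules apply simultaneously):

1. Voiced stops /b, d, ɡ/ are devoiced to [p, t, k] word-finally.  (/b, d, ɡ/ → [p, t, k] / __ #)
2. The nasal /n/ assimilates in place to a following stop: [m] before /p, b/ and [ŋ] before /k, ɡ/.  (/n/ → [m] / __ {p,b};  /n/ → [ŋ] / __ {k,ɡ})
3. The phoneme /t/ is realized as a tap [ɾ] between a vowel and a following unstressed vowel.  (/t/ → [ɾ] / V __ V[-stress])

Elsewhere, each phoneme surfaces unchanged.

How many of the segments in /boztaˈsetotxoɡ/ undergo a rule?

2

Segments that undergo a rule: /t/ → [ɾ] (rule 3); /ɡ/ → [k] (rule 1).
All other segments surface unchanged.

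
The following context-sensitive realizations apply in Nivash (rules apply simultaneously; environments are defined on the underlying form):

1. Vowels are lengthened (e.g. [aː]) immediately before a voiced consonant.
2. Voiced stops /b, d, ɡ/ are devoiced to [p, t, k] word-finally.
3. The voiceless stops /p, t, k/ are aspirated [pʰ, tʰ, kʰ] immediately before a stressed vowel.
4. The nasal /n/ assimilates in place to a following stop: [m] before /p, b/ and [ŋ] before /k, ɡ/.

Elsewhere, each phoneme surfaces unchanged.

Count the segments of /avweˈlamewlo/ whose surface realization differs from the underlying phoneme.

4

Segments that undergo a rule: /a/ → [aː] (rule 1); /e/ → [eː] (rule 1); /a/ → [aː] (rule 1); /e/ → [eː] (rule 1).
All other segments surface unchanged.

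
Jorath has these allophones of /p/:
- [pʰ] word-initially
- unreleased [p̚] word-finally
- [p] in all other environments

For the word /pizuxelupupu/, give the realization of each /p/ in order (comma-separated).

[pʰ], [p], [p]

Occurrence 1 (position 1): word-initially → [pʰ].
Occurrence 2 (position 9): no conditioning environment matches → elsewhere allophone [p].
Occurrence 3 (position 11): no conditioning environment matches → elsewhere allophone [p].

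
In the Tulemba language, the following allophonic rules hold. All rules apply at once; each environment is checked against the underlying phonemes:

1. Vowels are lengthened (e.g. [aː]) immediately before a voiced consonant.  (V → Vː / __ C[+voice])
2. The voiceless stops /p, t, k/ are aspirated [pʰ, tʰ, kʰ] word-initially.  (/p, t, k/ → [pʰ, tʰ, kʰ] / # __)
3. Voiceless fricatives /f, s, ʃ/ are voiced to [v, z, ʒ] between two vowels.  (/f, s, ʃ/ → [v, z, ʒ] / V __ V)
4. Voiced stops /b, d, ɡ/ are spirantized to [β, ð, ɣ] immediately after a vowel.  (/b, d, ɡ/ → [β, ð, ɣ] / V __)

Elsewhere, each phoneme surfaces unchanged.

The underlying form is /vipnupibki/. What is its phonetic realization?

[vipnupiːβki]

/v/ stays [v].
/i/ (between /v/ and /p/): rule 1 targets it, but not before a voiced consonant → unchanged [i].
/p/ (between /i/ and /n/) is in the target of rule 2 but the environment (word-initially) is not met → [p].
/n/ (between /p/ and /u/) is unaffected → [n].
/u/ (between /n/ and /p/): rule 1 targets it, but not before a voiced consonant → unchanged [u].
/p/ — between /u/ and /i/; rule 2 does not apply here → [p].
Rule 1 applies to /i/ (between /p/ and /b/: before a voiced consonant) → [iː].
Rule 4 applies to /b/ (between /i/ and /k/: immediately after a vowel) → [β].
/k/ (between /b/ and /i/): rule 2 targets it, but not word-initially → unchanged [k].
/i/ (word-final) fails the environment for rule 1, so it stays [i].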